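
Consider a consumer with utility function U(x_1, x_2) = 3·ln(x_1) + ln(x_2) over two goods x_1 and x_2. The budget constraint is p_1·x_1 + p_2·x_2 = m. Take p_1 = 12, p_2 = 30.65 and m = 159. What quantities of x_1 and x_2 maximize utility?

Tangency: MRS = 3·x_2/x_1 = p_1/p_2.
Rearranging, p_2·x_2 = (1/3)·p_1·x_1. Substituting into the budget gives p_1·x_1·(1 + (1/3)) = m.
Demand: x_1*(p_1,p_2,m) = 0.75·m/p_1 and x_2* = 0.25·m/p_2.
At p_1=12, p_2=30.65, m=159: x_1* = 0.75·159/12 = 9.9375, x_2* = 1.2969.

x_1* = 9.9375, x_2* = 1.2969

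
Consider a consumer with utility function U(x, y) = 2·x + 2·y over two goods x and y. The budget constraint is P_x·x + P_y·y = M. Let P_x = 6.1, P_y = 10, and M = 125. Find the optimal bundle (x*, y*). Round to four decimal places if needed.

Linear utility — the consumer picks whichever good has higher MU/price: 2/6.1 = 0.3279 vs 2/10 = 0.2.
x gives more utility per dollar, so spend all income on x: x* = M/P_x, y* = 0.
Numerically: x* = 20.4918, y* = 0.

x* = 20.4918, y* = 0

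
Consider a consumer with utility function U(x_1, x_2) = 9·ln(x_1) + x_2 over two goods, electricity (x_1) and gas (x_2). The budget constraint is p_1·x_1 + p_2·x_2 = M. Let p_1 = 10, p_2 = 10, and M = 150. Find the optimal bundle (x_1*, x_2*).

MU_x_1 = 9/x_1, MU_x_2 = 1. Tangency: 9/x_1 = p_1/p_2.
So x_1*(p_1,p_2) = 9·p_2/p_1, independent of income; and x_2* = (M − 9·p_2)/p_2.
At the given prices: x_1* = 9·10/10 = 9, and x_2* = 6.

x_1* = 9, x_2* = 6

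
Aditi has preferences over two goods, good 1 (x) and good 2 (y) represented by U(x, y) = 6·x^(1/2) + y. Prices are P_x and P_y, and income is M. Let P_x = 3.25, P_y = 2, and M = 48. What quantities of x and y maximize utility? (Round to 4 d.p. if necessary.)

Solve: √x = 3·P_y/P_x, so x*(P_x,P_y) = (3·P_y/P_x)², and y* = (M − P_x·x*)/P_y.
Plugging in: x* = (3·2/3.25)² = 3.4083, y* = 18.4615.

x* = 3.4083, y* = 18.4615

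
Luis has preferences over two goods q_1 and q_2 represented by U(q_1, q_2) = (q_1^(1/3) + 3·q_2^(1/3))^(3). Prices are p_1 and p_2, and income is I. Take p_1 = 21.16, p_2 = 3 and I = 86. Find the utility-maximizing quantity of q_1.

q_1* = 0.2746

MU_q_1 ∝ q_1^(-2/3), MU_q_2 ∝ 3·q_2^(-2/3), so MRS = (1/3)·(q_2/q_1)^(2/3) = p_1/p_2.
Solve for the ratio: q_2/q_1 = [3·p_1/p_2]^(1.5).
With the ratio pinned down, the budget gives q_1* = I/(p_1 + p_2·(q_2/q_1)) and q_2* = (q_2/q_1)·q_1*.
Numerically q_2/q_1 = 97.336, so q_1* = 86/(21.16 + 3·97.336) = 0.2746.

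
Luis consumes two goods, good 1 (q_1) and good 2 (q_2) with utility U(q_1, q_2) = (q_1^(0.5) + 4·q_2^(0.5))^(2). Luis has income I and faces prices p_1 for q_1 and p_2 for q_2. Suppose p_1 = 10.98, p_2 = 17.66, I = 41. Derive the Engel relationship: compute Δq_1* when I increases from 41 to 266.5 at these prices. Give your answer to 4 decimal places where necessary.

MRS = MU_q_1/MU_q_2 = (1/4)·(q_2/q_1)^(0.5). Set equal to p_1/p_2.
Solve for the ratio: q_2/q_1 = [4·p_1/p_2]^(2).
Substitute q_2 = (q_2/q_1)·q_1 into the budget: q_1* = I/(p_1 + p_2·(q_2/q_1)).
Numerically q_2/q_1 = 6.185051, so q_1* = 41/(10.98 + 17.66·6.185051) = 0.3411.
At I' = 266.5: q_1* = 2.217. Change: 2.217 − 0.3411 = 1.8759.

Δq_1* = 1.8759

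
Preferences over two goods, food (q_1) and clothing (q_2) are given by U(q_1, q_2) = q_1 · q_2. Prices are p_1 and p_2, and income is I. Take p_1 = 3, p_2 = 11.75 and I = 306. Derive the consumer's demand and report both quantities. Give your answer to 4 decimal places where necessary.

The MRS is q_2/q_1. Set MRS = p_1/p_2.
So p_2·q_2 = p_1·q_1; combined with the budget, a share 0.5 of income goes to q_1.
Demand: q_1*(p_1,p_2,I) = 0.5·I/p_1 and q_2* = 0.5·I/p_2.
At p_1=3, p_2=11.75, I=306: q_1* = 0.5·306/3 = 51, q_2* = 13.0213.

q_1* = 51, q_2* = 13.0213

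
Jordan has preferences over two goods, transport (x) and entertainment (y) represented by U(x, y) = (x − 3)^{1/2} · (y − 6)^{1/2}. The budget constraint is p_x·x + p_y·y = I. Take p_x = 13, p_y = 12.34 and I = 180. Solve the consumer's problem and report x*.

This is Cobb-Douglas in (x−3, y−6): tangency gives 0.5·p_y·(y−6) = 0.5·p_x·(x−3).
After buying the subsistence bundle (3, 6), a share 0.5 of the remaining income goes to x: x* = 3 + 0.5·(I − 3p_x − 6p_y)/p_x.
Discretionary income = 180 − 3·13 − 6·12.34 = 66.96; x* = 3 + 0.5·66.96/13 = 5.5754.

x* = 5.5754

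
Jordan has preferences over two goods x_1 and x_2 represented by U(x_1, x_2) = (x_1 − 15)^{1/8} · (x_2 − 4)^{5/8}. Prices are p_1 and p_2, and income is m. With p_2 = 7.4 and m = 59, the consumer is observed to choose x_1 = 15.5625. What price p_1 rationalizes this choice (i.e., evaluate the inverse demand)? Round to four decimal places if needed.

Let x_1' = x_1−15, x_2' = x_2−4. MRS = (1/5)·x_2'/x_1' = p_1/p_2.
After buying the subsistence bundle (15, 4), a share 1/6 of the remaining income goes to x_1: x_1* = 15 + 1/6·(m − 15p_1 − 4p_2)/p_1.
Set x_1* = 15.5625 in the demand function and solve for p_1: p_1 = 1.6.

p_1 = 1.6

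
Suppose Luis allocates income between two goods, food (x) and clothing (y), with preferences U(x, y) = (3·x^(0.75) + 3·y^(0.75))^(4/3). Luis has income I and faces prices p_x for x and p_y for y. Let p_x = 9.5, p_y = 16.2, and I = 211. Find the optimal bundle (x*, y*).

With the ratio pinned down, the budget gives x* = I/(p_x + p_y·(y/x)) and y* = (y/x)·x*.
Numerically y/x = 0.118259, so x* = 211/(9.5 + 16.2·0.118259) = 18.4832 and y* = 0.118259·18.4832 = 2.1858.

x* = 18.4832, y* = 2.1858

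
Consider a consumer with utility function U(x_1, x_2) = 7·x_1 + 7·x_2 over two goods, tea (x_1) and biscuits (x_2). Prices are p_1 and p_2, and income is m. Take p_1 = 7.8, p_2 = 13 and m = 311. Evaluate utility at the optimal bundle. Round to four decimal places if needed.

V = 279.1026

x_1 gives more utility per dollar, so spend all income on x_1: x_1* = m/p_1, x_2* = 0.
Numerically: x_1* = 39.8718, x_2* = 0.
Utility at the optimum: U(39.8718, 0) = 279.1026.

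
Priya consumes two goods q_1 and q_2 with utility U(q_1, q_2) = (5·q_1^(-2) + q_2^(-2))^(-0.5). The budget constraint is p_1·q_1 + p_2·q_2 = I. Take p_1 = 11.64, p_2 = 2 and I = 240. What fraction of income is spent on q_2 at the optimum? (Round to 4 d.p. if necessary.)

MU_q_1 ∝ 5·q_1^(-3), MU_q_2 ∝ q_2^(-3), so MRS = 5·(q_2/q_1)^(3) = p_1/p_2.
Hence q_2/q_1 = ((1/5)·p_1/p_2)^(1/(3)), i.e. raised to the 1/3 power.
Substitute q_2 = (q_2/q_1)·q_1 into the budget: q_1* = I/(p_1 + p_2·(q_2/q_1)).
Numerically q_2/q_1 = 1.051924, so q_1* = 240/(11.64 + 2·1.051924) = 17.4624 and q_2* = 1.051924·17.4624 = 18.3691.
Expenditure on q_2: 2·18.3691 = 36.7381; share = 0.1531.

share on q_2 = 0.1531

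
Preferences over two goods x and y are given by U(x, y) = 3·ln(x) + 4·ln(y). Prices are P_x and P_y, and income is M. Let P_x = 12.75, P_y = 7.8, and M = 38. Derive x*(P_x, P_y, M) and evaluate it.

x* = 1.2773

The MRS is (3/4)·y/x. Set MRS = P_x/P_y.
So 3·P_y·y = 4·P_x·x; combined with the budget, a share 3/7 of income goes to x.
Demand: x*(P_x,P_y,M) = 3/7·M/P_x and y* = 4/7·M/P_y.
At P_x=12.75, P_y=7.8, M=38: x* = 3/7·38/12.75 = 1.2773.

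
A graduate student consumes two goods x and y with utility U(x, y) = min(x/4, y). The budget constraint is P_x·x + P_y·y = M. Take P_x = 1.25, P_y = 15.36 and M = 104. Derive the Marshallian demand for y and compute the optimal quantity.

Demand: x*(P_x,P_y,M) = 4·M/(4·P_x + P_y), y* = M/(4·P_x + P_y).
Here 4·1.25 + 15.36 = 20.36, giving y* = 5.1081.

y* = 5.1081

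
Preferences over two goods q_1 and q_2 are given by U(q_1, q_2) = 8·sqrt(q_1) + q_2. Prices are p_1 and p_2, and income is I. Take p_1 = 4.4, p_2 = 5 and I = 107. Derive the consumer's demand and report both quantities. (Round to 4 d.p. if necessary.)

Utility is quasi-linear in q_2; the FOC for q_1 is 4/√q_1 = p_1/p_2.
Thus q_1* = (4·p_2/p_1)² — independent of I — with the rest of income spent on q_2.
Plugging in: q_1* = (4·5/4.4)² = 20.6612, q_2* = 3.2182.

q_1* = 20.6612, q_2* = 3.2182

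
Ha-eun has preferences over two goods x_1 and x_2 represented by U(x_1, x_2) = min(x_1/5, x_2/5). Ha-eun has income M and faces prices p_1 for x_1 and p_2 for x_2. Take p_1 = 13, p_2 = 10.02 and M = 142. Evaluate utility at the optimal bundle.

Leontief preferences: the optimum is at the kink where x_1/5 = x_2/5, i.e. x_2 = x_1.
Budget: p_1·x_1 + p_2·x_1 = M, so (5·p_1 + 5·p_2)·x_1 = 5·M.
Demand: x_1*(p_1,p_2,M) = 5·M/(5·p_1 + 5·p_2), x_2* = 5·M/(5·p_1 + 5·p_2).
Here 5·13 + 5·10.02 = 115.1, giving x_1* = 6.1685 and x_2* = 6.1685.
Utility at the optimum: U(6.1685, 6.1685) = 1.2337.

V = 1.2337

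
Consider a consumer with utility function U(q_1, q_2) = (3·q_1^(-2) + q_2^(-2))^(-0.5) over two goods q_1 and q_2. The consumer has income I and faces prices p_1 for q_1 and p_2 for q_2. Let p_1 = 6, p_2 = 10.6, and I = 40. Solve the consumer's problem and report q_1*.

MRS = MU_q_1/MU_q_2 = 3·(q_2/q_1)^(3). Set equal to p_1/p_2.
Hence q_2/q_1 = ((1/3)·p_1/p_2)^(1/(3)), i.e. raised to the 1/3 power.
Substitute q_2 = (q_2/q_1)·q_1 into the budget: q_1* = I/(p_1 + p_2·(q_2/q_1)).
Numerically q_2/q_1 = 0.573555, so q_1* = 40/(6 + 10.6·0.573555) = 3.3113.

q_1* = 3.3113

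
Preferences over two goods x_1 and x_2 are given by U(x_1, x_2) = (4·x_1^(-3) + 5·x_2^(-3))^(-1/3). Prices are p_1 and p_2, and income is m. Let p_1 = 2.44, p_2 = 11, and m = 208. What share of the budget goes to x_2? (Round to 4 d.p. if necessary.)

share on x_2 = 0.7659

Substitute x_2 = (x_2/x_1)·x_1 into the budget: x_1* = m/(p_1 + p_2·(x_2/x_1)).
Numerically x_2/x_1 = 0.725649, so x_1* = 208/(2.44 + 11·0.725649) = 19.9575 and x_2* = 0.725649·19.9575 = 14.4822.
Expenditure on x_2: 11·14.4822 = 159.3037; share = 0.7659.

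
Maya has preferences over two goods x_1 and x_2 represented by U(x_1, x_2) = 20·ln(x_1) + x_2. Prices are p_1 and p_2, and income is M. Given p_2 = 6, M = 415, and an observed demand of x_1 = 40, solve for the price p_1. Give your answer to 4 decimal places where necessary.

Set MRS = p_1/p_2: (20/x_1)/1 = p_1/p_2.
So x_1*(p_1,p_2) = 20·p_2/p_1, independent of income; and x_2* = (M − 20·p_2)/p_2.
Set x_1* = 40 in the demand function and solve for p_1: p_1 = 3.

p_1 = 3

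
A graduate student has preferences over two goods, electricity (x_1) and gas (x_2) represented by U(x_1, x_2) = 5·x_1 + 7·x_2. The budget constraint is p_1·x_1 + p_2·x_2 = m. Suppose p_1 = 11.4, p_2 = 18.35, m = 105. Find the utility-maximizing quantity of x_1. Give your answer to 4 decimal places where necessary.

Perfect substitutes: compare marginal utility per dollar. 5/p_1 vs 7/p_2 → 0.4386 vs 0.3815.
x_1 gives more utility per dollar, so spend all income on x_1: x_1* = m/p_1, x_2* = 0.
Numerically: x_1* = 9.2105, x_2* = 0.

x_1* = 9.2105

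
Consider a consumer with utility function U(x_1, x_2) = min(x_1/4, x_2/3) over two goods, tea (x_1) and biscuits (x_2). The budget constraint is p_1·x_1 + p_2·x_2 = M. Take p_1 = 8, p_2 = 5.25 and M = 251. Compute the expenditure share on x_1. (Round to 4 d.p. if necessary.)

share on x_1 = 0.6702

Leontief preferences: the optimum is at the kink where x_1/4 = x_2/3, i.e. x_2 = (3/4)·x_1.
Budget: p_1·x_1 + p_2·(3/4)·x_1 = M, so (4·p_1 + 3·p_2)·x_1 = 4·M.
Demand: x_1*(p_1,p_2,M) = 4·M/(4·p_1 + 3·p_2), x_2* = 3·M/(4·p_1 + 3·p_2).
Here 4·8 + 3·5.25 = 47.75, giving x_1* = 21.0262 and x_2* = 15.7696.
Expenditure on x_1: 8·21.0262 = 168.2094; share = 0.6702.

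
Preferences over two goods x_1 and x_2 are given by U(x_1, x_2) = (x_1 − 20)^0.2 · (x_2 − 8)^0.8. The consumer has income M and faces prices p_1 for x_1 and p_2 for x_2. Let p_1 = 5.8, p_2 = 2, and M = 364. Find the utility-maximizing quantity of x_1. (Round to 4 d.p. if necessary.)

After buying the subsistence bundle (20, 8), a share 0.2 of the remaining income goes to x_1: x_1* = 20 + 0.2·(M − 20p_1 − 8p_2)/p_1.
Discretionary income = 364 − 20·5.8 − 8·2 = 232; x_1* = 20 + 0.2·232/5.8 = 28.

x_1* = 28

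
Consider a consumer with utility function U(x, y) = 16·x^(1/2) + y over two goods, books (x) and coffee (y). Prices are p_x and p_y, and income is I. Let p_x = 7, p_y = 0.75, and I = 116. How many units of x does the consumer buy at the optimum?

Set MRS = p_x/p_y: 8·x^(−1/2) = p_x/p_y.
Solve: √x = 8·p_y/p_x, so x*(p_x,p_y) = (8·p_y/p_x)², and y* = (I − p_x·x*)/p_y.
Plugging in: x* = (8·0.75/7)² = 0.7347.

x* = 0.7347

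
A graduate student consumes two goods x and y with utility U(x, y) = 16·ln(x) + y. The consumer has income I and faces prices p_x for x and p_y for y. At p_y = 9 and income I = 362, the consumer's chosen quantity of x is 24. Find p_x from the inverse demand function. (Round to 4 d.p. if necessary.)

MU_x = 16/x, MU_y = 1. Tangency: 16/x = p_x/p_y.
So x*(p_x,p_y) = 16·p_y/p_x, independent of income; and y* = (I − 16·p_y)/p_y.
Set x* = 24 in the demand function and solve for p_x: p_x = 6.

p_x = 6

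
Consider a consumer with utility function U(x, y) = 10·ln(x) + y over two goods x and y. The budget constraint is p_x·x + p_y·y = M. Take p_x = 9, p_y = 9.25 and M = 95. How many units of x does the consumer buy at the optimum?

x* = 10.2778

At the given prices: x* = 10·9.25/9 = 10.2778.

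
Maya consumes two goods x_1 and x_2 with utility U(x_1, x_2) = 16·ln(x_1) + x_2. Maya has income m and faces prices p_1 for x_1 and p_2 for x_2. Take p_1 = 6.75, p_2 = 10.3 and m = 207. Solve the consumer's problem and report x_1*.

x_1* = 24.4148

So x_1*(p_1,p_2) = 16·p_2/p_1, independent of income; and x_2* = (m − 16·p_2)/p_2.
At the given prices: x_1* = 16·10.3/6.75 = 24.4148.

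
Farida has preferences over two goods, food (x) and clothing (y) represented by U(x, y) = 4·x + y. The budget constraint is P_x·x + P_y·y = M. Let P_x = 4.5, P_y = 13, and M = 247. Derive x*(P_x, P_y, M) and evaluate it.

Linear utility — the consumer picks whichever good has higher MU/price: 4/4.5 = 0.8889 vs 1/13 = 0.0769.
x gives more utility per dollar, so spend all income on x: x* = M/P_x, y* = 0.
Numerically: x* = 54.8889, y* = 0.

x* = 54.8889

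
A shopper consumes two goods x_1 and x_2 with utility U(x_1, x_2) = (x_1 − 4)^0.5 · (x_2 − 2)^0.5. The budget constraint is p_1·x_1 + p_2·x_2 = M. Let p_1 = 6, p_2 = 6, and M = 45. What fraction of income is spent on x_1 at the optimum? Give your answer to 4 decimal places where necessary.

share on x_1 = 0.6333

Discretionary income = 45 − 4·6 − 2·6 = 9; x_1* = 4 + 0.5·9/6 = 4.75; x_2* = 2 + 0.5·9/6 = 2.75.
Expenditure on x_1: 6·4.75 = 28.5; share = 0.6333.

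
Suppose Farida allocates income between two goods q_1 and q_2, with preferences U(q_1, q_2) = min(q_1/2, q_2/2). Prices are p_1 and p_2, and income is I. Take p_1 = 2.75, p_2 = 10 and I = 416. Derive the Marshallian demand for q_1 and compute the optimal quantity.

q_1* = 32.6275

Here 2·2.75 + 2·10 = 25.5, giving q_1* = 32.6275.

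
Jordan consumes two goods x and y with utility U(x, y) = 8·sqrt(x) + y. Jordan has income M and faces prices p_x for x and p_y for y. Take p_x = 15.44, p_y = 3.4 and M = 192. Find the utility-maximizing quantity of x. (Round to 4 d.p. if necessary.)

MU_x = 4/√x, MU_y = 1. Tangency: 4/√x = p_x/p_y.
Thus x* = (4·p_y/p_x)² — independent of M — with the rest of income spent on y.
Plugging in: x* = (4·3.4/15.44)² = 0.7759.

x* = 0.7759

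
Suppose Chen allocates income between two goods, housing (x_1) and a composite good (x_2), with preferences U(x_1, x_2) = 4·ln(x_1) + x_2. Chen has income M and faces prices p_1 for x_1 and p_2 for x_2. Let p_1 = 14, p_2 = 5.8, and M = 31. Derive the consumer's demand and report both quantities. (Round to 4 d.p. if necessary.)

x_1* = 1.6571, x_2* = 1.3448

MU_x_1 = 4/x_1, MU_x_2 = 1. Tangency: 4/x_1 = p_1/p_2.
So x_1*(p_1,p_2) = 4·p_2/p_1, independent of income; and x_2* = (M − 4·p_2)/p_2.
At the given prices: x_1* = 4·5.8/14 = 1.6571, and x_2* = 1.3448.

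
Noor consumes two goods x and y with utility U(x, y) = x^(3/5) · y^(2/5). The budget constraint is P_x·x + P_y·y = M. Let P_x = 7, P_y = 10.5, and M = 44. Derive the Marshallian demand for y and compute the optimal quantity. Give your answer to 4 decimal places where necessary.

Tangency: MRS = (3/2)·y/x = P_x/P_y.
So 0.6·P_y·y = 0.4·P_x·x; combined with the budget, a share 0.6 of income goes to x.
Demand: x*(P_x,P_y,M) = 0.6·M/P_x and y* = 0.4·M/P_y.
At P_x=7, P_y=10.5, M=44: y* = 0.4·44/10.5 = 1.6762.

y* = 1.6762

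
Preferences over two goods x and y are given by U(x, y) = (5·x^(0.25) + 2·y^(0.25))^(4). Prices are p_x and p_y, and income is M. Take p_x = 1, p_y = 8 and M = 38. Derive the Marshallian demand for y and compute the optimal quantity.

MRS = MU_x/MU_y = (5/2)·(y/x)^(0.75). Set equal to p_x/p_y.
Solve for the ratio: y/x = [(2/5)·p_x/p_y]^(4/3).
Substitute y = (y/x)·x into the budget: x* = M/(p_x + p_y·(y/x)).
Numerically y/x = 0.01842, so x* = 38/(1 + 8·0.01842) = 33.1195 and y* = 0.01842·33.1195 = 0.6101.

y* = 0.6101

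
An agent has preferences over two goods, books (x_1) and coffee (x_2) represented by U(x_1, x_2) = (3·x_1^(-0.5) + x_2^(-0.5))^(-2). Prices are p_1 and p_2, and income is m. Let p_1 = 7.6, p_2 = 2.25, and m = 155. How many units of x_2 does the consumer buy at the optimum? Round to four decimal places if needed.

MU_x_1 ∝ 3·x_1^(-1.5), MU_x_2 ∝ x_2^(-1.5), so MRS = 3·(x_2/x_1)^(1.5) = p_1/p_2.
Hence x_2/x_1 = ((1/3)·p_1/p_2)^(1/(1.5)), i.e. raised to the 2/3 power.
Substitute x_2 = (x_2/x_1)·x_1 into the budget: x_1* = m/(p_1 + p_2·(x_2/x_1)).
Numerically x_2/x_1 = 1.082281, so x_1* = 155/(7.6 + 2.25·1.082281) = 15.4457 and x_2* = 1.082281·15.4457 = 16.7166.

x_2* = 16.7166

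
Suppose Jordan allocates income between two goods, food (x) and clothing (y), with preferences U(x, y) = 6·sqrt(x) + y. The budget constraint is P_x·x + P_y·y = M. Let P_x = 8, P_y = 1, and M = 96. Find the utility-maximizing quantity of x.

MU_x = 3/√x, MU_y = 1. Tangency: 3/√x = P_x/P_y.
Solve: √x = 3·P_y/P_x, so x*(P_x,P_y) = (3·P_y/P_x)², and y* = (M − P_x·x*)/P_y.
Plugging in: x* = (3·1/8)² = 0.1406.

x* = 0.1406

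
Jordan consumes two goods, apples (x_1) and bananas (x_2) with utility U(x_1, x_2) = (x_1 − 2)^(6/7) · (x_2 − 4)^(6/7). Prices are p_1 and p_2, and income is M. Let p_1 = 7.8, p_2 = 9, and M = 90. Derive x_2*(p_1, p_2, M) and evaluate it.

x_2* = 6.1333

MRS = (x_2−4)/(x_1−2). Tangency with p_1/p_2 gives x_2−4 = (p_1/p_2)·(x_1−2).
Substituting into the budget: x_1* = 2 + 0.5·(M − 2·p_1 − 4·p_2)/p_1, and x_2* = 4 + 0.5·(…)/p_2.
Discretionary income = 90 − 2·7.8 − 4·9 = 38.4; x_2* = 4 + 0.5·38.4/9 = 6.1333.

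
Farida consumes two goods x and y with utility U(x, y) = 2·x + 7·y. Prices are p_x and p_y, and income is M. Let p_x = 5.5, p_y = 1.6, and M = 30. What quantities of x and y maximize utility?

x* = 0, y* = 18.75

y gives more utility per dollar, so spend all income on y: y* = M/p_y, x* = 0.
Numerically: x* = 0, y* = 18.75.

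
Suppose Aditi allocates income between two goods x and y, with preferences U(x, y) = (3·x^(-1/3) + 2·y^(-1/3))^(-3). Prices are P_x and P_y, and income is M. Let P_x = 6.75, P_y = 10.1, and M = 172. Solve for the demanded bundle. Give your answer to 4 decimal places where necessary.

x* = 14.0317, y* = 7.6521

From the CES first-order condition, (3/2)·(y/x)^(4/3) = P_x/P_y.
Hence y/x = ((2/3)·P_x/P_y)^(1/(4/3)), i.e. raised to the 0.75 power.
Substitute y = (y/x)·x into the budget: x* = M/(P_x + P_y·(y/x)).
Numerically y/x = 0.545341, so x* = 172/(6.75 + 10.1·0.545341) = 14.0317 and y* = 0.545341·14.0317 = 7.6521.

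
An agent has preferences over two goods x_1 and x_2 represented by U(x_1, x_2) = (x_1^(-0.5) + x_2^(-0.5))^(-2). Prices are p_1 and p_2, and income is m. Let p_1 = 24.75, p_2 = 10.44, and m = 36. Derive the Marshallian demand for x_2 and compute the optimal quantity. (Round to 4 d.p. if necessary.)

Numerically x_2/x_1 = 1.777937, so x_1* = 36/(24.75 + 10.44·1.777937) = 0.8312 and x_2* = 1.777937·0.8312 = 1.4778.

x_2* = 1.4778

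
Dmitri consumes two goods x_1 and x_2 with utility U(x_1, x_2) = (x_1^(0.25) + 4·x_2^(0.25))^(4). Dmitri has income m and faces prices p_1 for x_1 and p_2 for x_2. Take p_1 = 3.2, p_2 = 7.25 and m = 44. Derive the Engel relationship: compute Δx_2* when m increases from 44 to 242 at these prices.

Δx_2* = 22.6295

With the ratio pinned down, the budget gives x_1* = m/(p_1 + p_2·(x_2/x_1)) and x_2* = (x_2/x_1)·x_1*.
Numerically x_2/x_1 = 2.133844, so x_1* = 44/(3.2 + 7.25·2.133844) = 2.3567 and x_2* = 2.133844·2.3567 = 5.0288.
At m' = 242: x_2* = 27.6583. Change: 27.6583 − 5.0288 = 22.6295.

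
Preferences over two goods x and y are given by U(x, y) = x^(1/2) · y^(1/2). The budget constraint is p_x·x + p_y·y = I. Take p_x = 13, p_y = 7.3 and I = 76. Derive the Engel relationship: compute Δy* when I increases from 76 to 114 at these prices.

Tangency: MRS = y/x = p_x/p_y.
So 0.5·p_y·y = 0.5·p_x·x; combined with the budget, a share 0.5 of income goes to x.
Demand: x*(p_x,p_y,I) = 0.5·I/p_x and y* = 0.5·I/p_y.
At p_x=13, p_y=7.3, I=76: y* = 0.5·76/7.3 = 5.2055.
At I' = 114: y* = 7.8082. Change: 7.8082 − 5.2055 = 2.6027.

Δy* = 2.6027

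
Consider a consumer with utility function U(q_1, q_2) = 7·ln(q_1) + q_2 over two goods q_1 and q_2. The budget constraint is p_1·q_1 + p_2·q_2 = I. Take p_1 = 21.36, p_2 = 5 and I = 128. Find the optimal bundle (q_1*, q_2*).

q_1* = 1.6386, q_2* = 18.6

MU_q_1 = 7/q_1, MU_q_2 = 1. Tangency: 7/q_1 = p_1/p_2.
So q_1*(p_1,p_2) = 7·p_2/p_1, independent of income; and q_2* = (I − 7·p_2)/p_2.
At the given prices: q_1* = 7·5/21.36 = 1.6386, and q_2* = 18.6.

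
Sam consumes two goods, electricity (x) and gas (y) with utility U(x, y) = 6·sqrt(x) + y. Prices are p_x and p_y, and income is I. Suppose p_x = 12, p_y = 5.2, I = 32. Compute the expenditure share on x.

Utility is quasi-linear in y; the FOC for x is 3/√x = p_x/p_y.
Solve: √x = 3·p_y/p_x, so x*(p_x,p_y) = (3·p_y/p_x)², and y* = (I − p_x·x*)/p_y.
Plugging in: x* = (3·5.2/12)² = 1.69, y* = 2.2538.
Expenditure on x: 12·1.69 = 20.28; share = 0.6338.

share on x = 0.6338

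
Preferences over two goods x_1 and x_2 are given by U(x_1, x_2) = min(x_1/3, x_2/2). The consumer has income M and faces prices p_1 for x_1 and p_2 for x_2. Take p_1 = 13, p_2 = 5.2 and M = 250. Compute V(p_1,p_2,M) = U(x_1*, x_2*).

With perfect complements, no substitution: consume in ratio x_1:x_2 = 3:2.
Budget: p_1·x_1 + p_2·(2/3)·x_1 = M, so (3·p_1 + 2·p_2)·x_1 = 3·M.
Demand: x_1*(p_1,p_2,M) = 3·M/(3·p_1 + 2·p_2), x_2* = 2·M/(3·p_1 + 2·p_2).
Here 3·13 + 2·5.2 = 49.4, giving x_1* = 15.1822 and x_2* = 10.1215.
Utility at the optimum: U(15.1822, 10.1215) = 5.0607.

V = 5.0607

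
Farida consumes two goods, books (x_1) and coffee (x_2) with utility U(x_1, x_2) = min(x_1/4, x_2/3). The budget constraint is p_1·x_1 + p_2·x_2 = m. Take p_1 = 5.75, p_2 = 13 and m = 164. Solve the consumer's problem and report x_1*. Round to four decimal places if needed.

x_1* = 10.5806

With perfect complements, no substitution: consume in ratio x_1:x_2 = 4:3.
Budget: p_1·x_1 + p_2·(3/4)·x_1 = m, so (4·p_1 + 3·p_2)·x_1 = 4·m.
Demand: x_1*(p_1,p_2,m) = 4·m/(4·p_1 + 3·p_2), x_2* = 3·m/(4·p_1 + 3·p_2).
Here 4·5.75 + 3·13 = 62, giving x_1* = 10.5806.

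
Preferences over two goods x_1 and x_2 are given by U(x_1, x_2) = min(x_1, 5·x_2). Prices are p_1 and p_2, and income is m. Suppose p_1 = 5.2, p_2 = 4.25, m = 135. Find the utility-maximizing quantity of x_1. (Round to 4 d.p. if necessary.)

x_1* = 22.314

Leontief preferences: the optimum is at the kink where x_1/5 = x_2/1, i.e. x_2 = (1/5)·x_1.
Budget: p_1·x_1 + p_2·(1/5)·x_1 = m, so (5·p_1 + p_2)·x_1 = 5·m.
Demand: x_1*(p_1,p_2,m) = 5·m/(5·p_1 + p_2), x_2* = m/(5·p_1 + p_2).
Here 5·5.2 + 4.25 = 30.25, giving x_1* = 22.314.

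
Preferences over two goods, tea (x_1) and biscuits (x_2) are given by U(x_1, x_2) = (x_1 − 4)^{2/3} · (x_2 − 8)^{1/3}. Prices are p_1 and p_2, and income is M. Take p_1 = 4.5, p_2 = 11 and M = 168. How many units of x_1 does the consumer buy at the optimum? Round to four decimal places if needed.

After buying the subsistence bundle (4, 8), a share 2/3 of the remaining income goes to x_1: x_1* = 4 + 2/3·(M − 4p_1 − 8p_2)/p_1.
Discretionary income = 168 − 4·4.5 − 8·11 = 62; x_1* = 4 + 2/3·62/4.5 = 13.1852.

x_1* = 13.1852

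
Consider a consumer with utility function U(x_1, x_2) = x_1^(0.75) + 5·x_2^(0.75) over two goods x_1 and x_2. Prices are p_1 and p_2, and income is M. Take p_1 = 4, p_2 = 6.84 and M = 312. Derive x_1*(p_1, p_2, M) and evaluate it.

MRS = MU_x_1/MU_x_2 = (1/5)·(x_2/x_1)^(0.25). Set equal to p_1/p_2.
Hence x_2/x_1 = (5·p_1/p_2)^(1/(0.25)), i.e. raised to the 4 power.
Substitute x_2 = (x_2/x_1)·x_1 into the budget: x_1* = M/(p_1 + p_2·(x_2/x_1)).
Numerically x_2/x_1 = 73.096331, so x_1* = 312/(4 + 6.84·73.096331) = 0.6191.

x_1* = 0.6191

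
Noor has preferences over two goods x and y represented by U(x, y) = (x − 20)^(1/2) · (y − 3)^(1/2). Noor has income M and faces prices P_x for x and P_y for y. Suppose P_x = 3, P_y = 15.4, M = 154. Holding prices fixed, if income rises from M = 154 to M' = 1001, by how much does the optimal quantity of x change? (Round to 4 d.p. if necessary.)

This is Cobb-Douglas in (x−20, y−3): tangency gives 0.5·P_y·(y−3) = 0.5·P_x·(x−20).
Substituting into the budget: x* = 20 + 0.5·(M − 20·P_x − 3·P_y)/P_x, and y* = 3 + 0.5·(…)/P_y.
Discretionary income = 154 − 20·3 − 3·15.4 = 47.8; x* = 20 + 0.5·47.8/3 = 27.9667.
At M' = 1001: x* = 169.1333. Change: 169.1333 − 27.9667 = 141.1667.

Δx* = 141.1667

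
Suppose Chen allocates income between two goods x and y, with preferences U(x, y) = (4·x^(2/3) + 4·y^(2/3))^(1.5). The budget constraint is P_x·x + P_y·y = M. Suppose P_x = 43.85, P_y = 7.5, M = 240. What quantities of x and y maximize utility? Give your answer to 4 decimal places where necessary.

x* = 0.1556, y* = 31.0905

MRS = MU_x/MU_y = (y/x)^(1/3). Set equal to P_x/P_y.
Hence y/x = (P_x/P_y)^(1/(1/3)), i.e. raised to the 3 power.
With the ratio pinned down, the budget gives x* = M/(P_x + P_y·(y/x)) and y* = (y/x)·x*.
Numerically y/x = 199.859595, so x* = 240/(43.85 + 7.5·199.859595) = 0.1556 and y* = 199.859595·0.1556 = 31.0905.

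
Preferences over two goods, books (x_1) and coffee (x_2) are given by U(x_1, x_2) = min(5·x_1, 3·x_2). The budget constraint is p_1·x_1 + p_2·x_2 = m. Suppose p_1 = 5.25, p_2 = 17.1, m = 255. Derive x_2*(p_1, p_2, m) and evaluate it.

x_2* = 12.5926

Demand: x_1*(p_1,p_2,m) = 3·m/(3·p_1 + 5·p_2), x_2* = 5·m/(3·p_1 + 5·p_2).
Here 3·5.25 + 5·17.1 = 101.25, giving x_2* = 12.5926.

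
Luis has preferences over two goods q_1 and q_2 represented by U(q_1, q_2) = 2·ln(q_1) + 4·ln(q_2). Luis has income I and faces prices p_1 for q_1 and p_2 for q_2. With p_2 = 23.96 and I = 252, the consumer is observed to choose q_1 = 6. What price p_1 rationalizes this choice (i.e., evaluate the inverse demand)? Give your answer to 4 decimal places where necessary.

Tangency: MRS = (1/2)·q_2/q_1 = p_1/p_2.
So 2·p_2·q_2 = 4·p_1·q_1; combined with the budget, a share 1/3 of income goes to q_1.
Demand: q_1*(p_1,p_2,I) = 1/3·I/p_1 and q_2* = 2/3·I/p_2.
Set q_1* = 6 in the demand function and solve for p_1: p_1 = 14.

p_1 = 14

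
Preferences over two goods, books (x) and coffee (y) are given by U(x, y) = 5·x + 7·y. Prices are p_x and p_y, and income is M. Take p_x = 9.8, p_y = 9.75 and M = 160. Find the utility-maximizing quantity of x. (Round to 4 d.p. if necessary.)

Linear utility — the consumer picks whichever good has higher MU/price: 5/9.8 = 0.5102 vs 7/9.75 = 0.7179.
y gives more utility per dollar, so spend all income on y: y* = M/p_y, x* = 0.
Numerically: x* = 0, y* = 16.4103.

x* = 0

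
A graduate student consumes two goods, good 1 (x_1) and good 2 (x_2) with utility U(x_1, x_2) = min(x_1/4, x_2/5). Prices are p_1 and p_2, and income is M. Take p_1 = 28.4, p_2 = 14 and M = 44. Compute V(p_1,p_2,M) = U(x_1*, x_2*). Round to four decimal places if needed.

V = 0.2397

Leontief preferences: the optimum is at the kink where x_1/4 = x_2/5, i.e. x_2 = (5/4)·x_1.
Budget: p_1·x_1 + p_2·(5/4)·x_1 = M, so (4·p_1 + 5·p_2)·x_1 = 4·M.
Demand: x_1*(p_1,p_2,M) = 4·M/(4·p_1 + 5·p_2), x_2* = 5·M/(4·p_1 + 5·p_2).
Here 4·28.4 + 5·14 = 183.6, giving x_1* = 0.9586 and x_2* = 1.1983.
Utility at the optimum: U(0.9586, 1.1983) = 0.2397.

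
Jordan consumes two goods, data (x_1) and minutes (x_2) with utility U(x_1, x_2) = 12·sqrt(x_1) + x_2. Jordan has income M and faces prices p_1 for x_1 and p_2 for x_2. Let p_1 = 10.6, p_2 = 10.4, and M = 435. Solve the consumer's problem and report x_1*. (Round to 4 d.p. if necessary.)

Set MRS = p_1/p_2: 6·x_1^(−1/2) = p_1/p_2.
Thus x_1* = (6·p_2/p_1)² — independent of M — with the rest of income spent on x_2.
Plugging in: x_1* = (6·10.4/10.6)² = 34.6543.

x_1* = 34.6543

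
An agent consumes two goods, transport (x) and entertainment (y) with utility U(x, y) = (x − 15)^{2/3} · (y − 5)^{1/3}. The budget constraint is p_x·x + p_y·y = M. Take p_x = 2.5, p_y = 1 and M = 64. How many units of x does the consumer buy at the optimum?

x* = 20.7333

Let x' = x−15, y' = y−5. MRS = 2·y'/x' = p_x/p_y.
After buying the subsistence bundle (15, 5), a share 2/3 of the remaining income goes to x: x* = 15 + 2/3·(M − 15p_x − 5p_y)/p_x.
Discretionary income = 64 − 15·2.5 − 5·1 = 21.5; x* = 15 + 2/3·21.5/2.5 = 20.7333.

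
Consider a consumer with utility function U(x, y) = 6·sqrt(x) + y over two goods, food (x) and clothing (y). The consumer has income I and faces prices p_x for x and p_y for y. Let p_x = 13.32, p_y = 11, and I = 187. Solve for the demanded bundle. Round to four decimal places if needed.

x* = 6.1379, y* = 9.5676

Thus x* = (3·p_y/p_x)² — independent of I — with the rest of income spent on y.
Plugging in: x* = (3·11/13.32)² = 6.1379, y* = 9.5676.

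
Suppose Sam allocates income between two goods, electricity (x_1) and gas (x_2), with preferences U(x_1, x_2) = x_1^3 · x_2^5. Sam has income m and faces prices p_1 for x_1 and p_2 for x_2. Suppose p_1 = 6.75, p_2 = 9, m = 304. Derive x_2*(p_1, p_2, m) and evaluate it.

MU_x_1/MU_x_2 = (3·x_2)/(5·x_1); tangency sets this equal to p_1/p_2.
Rearranging, p_2·x_2 = (5/3)·p_1·x_1. Substituting into the budget gives p_1·x_1·(1 + (5/3)) = m.
Demand: x_1*(p_1,p_2,m) = 0.375·m/p_1 and x_2* = 0.625·m/p_2.
At p_1=6.75, p_2=9, m=304: x_2* = 0.625·304/9 = 21.1111.

x_2* = 21.1111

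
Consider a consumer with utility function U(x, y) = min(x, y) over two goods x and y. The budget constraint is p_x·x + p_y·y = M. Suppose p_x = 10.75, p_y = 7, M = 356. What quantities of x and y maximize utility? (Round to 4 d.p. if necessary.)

x* = 20.0563, y* = 20.0563

Demand: x*(p_x,p_y,M) = M/(p_x + p_y), y* = M/(p_x + p_y).
Here 10.75 + 7 = 17.75, giving x* = 20.0563 and y* = 20.0563.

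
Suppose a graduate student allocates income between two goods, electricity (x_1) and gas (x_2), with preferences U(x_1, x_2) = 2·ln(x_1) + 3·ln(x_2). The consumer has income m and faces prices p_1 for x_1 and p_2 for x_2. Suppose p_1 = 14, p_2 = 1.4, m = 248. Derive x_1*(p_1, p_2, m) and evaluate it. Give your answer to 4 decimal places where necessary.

x_1* = 7.0857

MU_x_1/MU_x_2 = (2·x_2)/(3·x_1); tangency sets this equal to p_1/p_2.
So 2·p_2·x_2 = 3·p_1·x_1; combined with the budget, a share 0.4 of income goes to x_1.
Demand: x_1*(p_1,p_2,m) = 0.4·m/p_1 and x_2* = 0.6·m/p_2.
At p_1=14, p_2=1.4, m=248: x_1* = 0.4·248/14 = 7.0857.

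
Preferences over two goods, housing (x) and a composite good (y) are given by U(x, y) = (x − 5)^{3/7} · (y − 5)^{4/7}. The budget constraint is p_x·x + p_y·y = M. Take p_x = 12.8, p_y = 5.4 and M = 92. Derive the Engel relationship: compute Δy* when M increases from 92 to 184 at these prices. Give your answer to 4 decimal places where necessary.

Δy* = 9.7354

This is Cobb-Douglas in (x−5, y−5): tangency gives 3/7·p_y·(y−5) = 4/7·p_x·(x−5).
Substituting into the budget: x* = 5 + 3/7·(M − 5·p_x − 5·p_y)/p_x, and y* = 5 + 4/7·(…)/p_y.
Discretionary income = 92 − 5·12.8 − 5·5.4 = 1; y* = 5 + 4/7·1/5.4 = 5.1058.
At M' = 184: y* = 14.8413. Change: 14.8413 − 5.1058 = 9.7354.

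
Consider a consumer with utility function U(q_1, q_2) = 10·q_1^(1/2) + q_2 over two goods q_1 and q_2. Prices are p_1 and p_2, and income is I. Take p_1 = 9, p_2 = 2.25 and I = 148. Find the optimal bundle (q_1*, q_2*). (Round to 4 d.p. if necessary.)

Plugging in: q_1* = (5·2.25/9)² = 1.5625, q_2* = 59.5278.

q_1* = 1.5625, q_2* = 59.5278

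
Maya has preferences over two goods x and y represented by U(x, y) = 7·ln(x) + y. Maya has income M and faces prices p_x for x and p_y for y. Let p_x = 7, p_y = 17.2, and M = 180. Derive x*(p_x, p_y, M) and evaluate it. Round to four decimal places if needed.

x* = 17.2

MU_x = 7/x, MU_y = 1. Tangency: 7/x = p_x/p_y.
So x*(p_x,p_y) = 7·p_y/p_x, independent of income; and y* = (M − 7·p_y)/p_y.
At the given prices: x* = 7·17.2/7 = 17.2.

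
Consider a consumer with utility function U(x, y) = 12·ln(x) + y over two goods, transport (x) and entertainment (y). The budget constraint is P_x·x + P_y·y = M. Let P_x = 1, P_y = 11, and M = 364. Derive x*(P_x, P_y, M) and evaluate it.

MU_x = 12/x, MU_y = 1. Tangency: 12/x = P_x/P_y.
So x*(P_x,P_y) = 12·P_y/P_x, independent of income; and y* = (M − 12·P_y)/P_y.
At the given prices: x* = 12·11/1 = 132.

x* = 132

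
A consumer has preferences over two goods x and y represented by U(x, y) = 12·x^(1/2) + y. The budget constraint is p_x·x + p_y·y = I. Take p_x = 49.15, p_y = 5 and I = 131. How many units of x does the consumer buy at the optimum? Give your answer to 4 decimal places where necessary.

x* = 0.3726

MU_x = 6/√x, MU_y = 1. Tangency: 6/√x = p_x/p_y.
Thus x* = (6·p_y/p_x)² — independent of I — with the rest of income spent on y.
Plugging in: x* = (6·5/49.15)² = 0.3726.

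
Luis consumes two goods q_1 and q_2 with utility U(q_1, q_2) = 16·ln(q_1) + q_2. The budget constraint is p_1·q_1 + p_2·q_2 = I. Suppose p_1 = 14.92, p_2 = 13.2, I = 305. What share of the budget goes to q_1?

Set MRS = p_1/p_2: (16/q_1)/1 = p_1/p_2.
So q_1*(p_1,p_2) = 16·p_2/p_1, independent of income; and q_2* = (I − 16·p_2)/p_2.
At the given prices: q_1* = 16·13.2/14.92 = 14.1555, and q_2* = 7.1061.
Expenditure on q_1: 14.92·14.1555 = 211.2; share = 0.6925.

share on q_1 = 0.6925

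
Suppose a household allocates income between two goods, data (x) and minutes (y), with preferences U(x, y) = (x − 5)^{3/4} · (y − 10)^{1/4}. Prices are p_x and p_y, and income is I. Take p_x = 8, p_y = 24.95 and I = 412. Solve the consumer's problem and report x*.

x* = 16.4844

Discretionary income = 412 − 5·8 − 10·24.95 = 122.5; x* = 5 + 0.75·122.5/8 = 16.4844.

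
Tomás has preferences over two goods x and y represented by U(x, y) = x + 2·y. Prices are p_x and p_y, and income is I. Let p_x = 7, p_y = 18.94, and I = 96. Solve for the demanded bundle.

x* = 13.7143, y* = 0

Linear utility — the consumer picks whichever good has higher MU/price: 1/7 = 0.1429 vs 2/18.94 = 0.1056.
x gives more utility per dollar, so spend all income on x: x* = I/p_x, y* = 0.
Numerically: x* = 13.7143, y* = 0.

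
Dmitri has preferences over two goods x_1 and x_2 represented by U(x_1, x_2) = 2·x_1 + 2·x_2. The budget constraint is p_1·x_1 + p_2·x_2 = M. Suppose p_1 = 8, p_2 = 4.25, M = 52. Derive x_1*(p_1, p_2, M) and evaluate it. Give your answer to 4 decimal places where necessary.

x_1* = 0

Perfect substitutes: compare marginal utility per dollar. 2/p_1 vs 2/p_2 → 0.25 vs 0.4706.
x_2 gives more utility per dollar, so spend all income on x_2: x_2* = M/p_2, x_1* = 0.
Numerically: x_1* = 0, x_2* = 12.2353.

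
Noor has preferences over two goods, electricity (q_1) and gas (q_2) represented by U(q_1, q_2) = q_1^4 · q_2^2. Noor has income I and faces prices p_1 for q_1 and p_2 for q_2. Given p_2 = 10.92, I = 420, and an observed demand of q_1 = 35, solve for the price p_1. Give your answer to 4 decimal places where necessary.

MU_q_1/MU_q_2 = (4·q_2)/(2·q_1); tangency sets this equal to p_1/p_2.
So 4·p_2·q_2 = 2·p_1·q_1; combined with the budget, a share 2/3 of income goes to q_1.
Demand: q_1*(p_1,p_2,I) = 2/3·I/p_1 and q_2* = 1/3·I/p_2.
Set q_1* = 35 in the demand function and solve for p_1: p_1 = 8.

p_1 = 8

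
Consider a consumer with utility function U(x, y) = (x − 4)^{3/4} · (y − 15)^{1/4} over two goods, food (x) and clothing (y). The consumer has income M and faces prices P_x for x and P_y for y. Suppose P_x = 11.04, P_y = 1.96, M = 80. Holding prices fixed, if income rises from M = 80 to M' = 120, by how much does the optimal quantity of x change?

Let x' = x−4, y' = y−15. MRS = 3·y'/x' = P_x/P_y.
After buying the subsistence bundle (4, 15), a share 0.75 of the remaining income goes to x: x* = 4 + 0.75·(M − 4P_x − 15P_y)/P_x.
Discretionary income = 80 − 4·11.04 − 15·1.96 = 6.44; x* = 4 + 0.75·6.44/11.04 = 4.4375.
At M' = 120: x* = 7.1549. Change: 7.1549 − 4.4375 = 2.7174.

Δx* = 2.7174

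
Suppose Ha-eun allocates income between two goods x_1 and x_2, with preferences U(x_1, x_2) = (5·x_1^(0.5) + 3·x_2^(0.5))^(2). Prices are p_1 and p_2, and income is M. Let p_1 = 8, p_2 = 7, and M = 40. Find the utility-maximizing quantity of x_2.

MU_x_1 ∝ 5·x_1^(-0.5), MU_x_2 ∝ 3·x_2^(-0.5), so MRS = (5/3)·(x_2/x_1)^(0.5) = p_1/p_2.
Hence x_2/x_1 = ((3/5)·p_1/p_2)^(1/(0.5)), i.e. raised to the 2 power.
With the ratio pinned down, the budget gives x_1* = M/(p_1 + p_2·(x_2/x_1)) and x_2* = (x_2/x_1)·x_1*.
Numerically x_2/x_1 = 0.470204, so x_1* = 40/(8 + 7·0.470204) = 3.5425 and x_2* = 0.470204·3.5425 = 1.6657.

x_2* = 1.6657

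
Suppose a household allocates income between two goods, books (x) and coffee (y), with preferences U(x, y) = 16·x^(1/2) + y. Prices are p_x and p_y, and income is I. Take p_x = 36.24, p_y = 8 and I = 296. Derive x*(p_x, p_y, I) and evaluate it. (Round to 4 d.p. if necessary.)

Set MRS = p_x/p_y: 8·x^(−1/2) = p_x/p_y.
Solve: √x = 8·p_y/p_x, so x*(p_x,p_y) = (8·p_y/p_x)², and y* = (I − p_x·x*)/p_y.
Plugging in: x* = (8·8/36.24)² = 3.1188.

x* = 3.1188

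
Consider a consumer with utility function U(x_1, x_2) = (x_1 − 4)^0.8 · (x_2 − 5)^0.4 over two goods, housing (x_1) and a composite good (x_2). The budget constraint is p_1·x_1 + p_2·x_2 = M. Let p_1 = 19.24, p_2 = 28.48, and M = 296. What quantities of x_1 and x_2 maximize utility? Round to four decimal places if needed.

x_1* = 6.6556, x_2* = 5.897

Let x_1' = x_1−4, x_2' = x_2−5. MRS = 2·x_2'/x_1' = p_1/p_2.
After buying the subsistence bundle (4, 5), a share 2/3 of the remaining income goes to x_1: x_1* = 4 + 2/3·(M − 4p_1 − 5p_2)/p_1.
Discretionary income = 296 − 4·19.24 − 5·28.48 = 76.64; x_1* = 4 + 2/3·76.64/19.24 = 6.6556; x_2* = 5 + 1/3·76.64/28.48 = 5.897.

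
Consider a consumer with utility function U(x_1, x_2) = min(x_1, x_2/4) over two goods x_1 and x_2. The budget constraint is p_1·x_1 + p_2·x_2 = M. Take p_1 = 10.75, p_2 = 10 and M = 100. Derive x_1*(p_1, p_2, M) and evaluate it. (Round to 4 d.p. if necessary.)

Demand: x_1*(p_1,p_2,M) = M/(p_1 + 4·p_2), x_2* = 4·M/(p_1 + 4·p_2).
Here 10.75 + 4·10 = 50.75, giving x_1* = 1.9704.

x_1* = 1.9704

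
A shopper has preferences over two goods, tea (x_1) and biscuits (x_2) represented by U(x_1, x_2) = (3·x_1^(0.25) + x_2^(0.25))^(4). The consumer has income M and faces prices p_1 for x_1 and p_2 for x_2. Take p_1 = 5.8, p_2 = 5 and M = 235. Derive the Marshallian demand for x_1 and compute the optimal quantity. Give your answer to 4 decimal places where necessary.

x_1* = 32.6005

From the CES first-order condition, 3·(x_2/x_1)^(0.75) = p_1/p_2.
Solve for the ratio: x_2/x_1 = [(1/3)·p_1/p_2]^(4/3).
Substitute x_2 = (x_2/x_1)·x_1 into the budget: x_1* = M/(p_1 + p_2·(x_2/x_1)).
Numerically x_2/x_1 = 0.281697, so x_1* = 235/(5.8 + 5·0.281697) = 32.6005.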